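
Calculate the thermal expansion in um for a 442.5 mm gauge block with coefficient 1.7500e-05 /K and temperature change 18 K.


dL = L * alpha * dT
= 442.5 * 1.7500e-05 * 18
= 0.1393875 mm
dL_um = 0.1393875 * 1000 = 139.3875 um

139.3875


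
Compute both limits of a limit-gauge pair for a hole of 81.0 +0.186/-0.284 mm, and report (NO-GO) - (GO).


GO = nominal - lower_tol (smallest hole = maximum material condition)
GO = 81.0 - 0.284 = 80.716
NO-GO = nominal + upper_tol (largest hole = least material condition)
NO-GO = 81.0 + 0.186 = 81.186
spread = NO-GO - GO = 81.186 - 80.716 = 0.4700

0.4700


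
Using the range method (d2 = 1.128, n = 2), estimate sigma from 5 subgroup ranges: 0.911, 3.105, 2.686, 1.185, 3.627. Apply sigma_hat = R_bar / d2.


R_bar = (0.911 + 3.105 + 2.686 + 1.185 + 3.627) / 5
R_bar = 11.514 / 5 = 2.3028
sigma_hat = R_bar / d2 = 2.3028 / 1.128 = 2.0415

2.0415


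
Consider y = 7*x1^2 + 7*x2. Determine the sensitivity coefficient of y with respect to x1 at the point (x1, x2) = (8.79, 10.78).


y = 7*x1^2 + 7*x2
dy/dx1 = 2*7*x1
Evaluate at x1 = 8.79: c1 = 14 * 8.79
c1 = 123.0600

123.0600


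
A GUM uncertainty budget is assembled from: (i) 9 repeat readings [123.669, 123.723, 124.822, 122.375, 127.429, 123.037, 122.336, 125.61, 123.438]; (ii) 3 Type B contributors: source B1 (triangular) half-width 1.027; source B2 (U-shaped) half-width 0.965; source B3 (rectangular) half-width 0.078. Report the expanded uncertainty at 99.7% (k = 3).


mean = (123.669 + 123.723 + 124.822 + 122.375 + 127.429 + 123.037 + 122.336 + 125.61 + 123.438) / 9 = 124.0487778
s = sqrt(sum((x - mean)^2)/(n-1)) = 1.6524011
u_A = s / sqrt(n) = 1.6524011 / sqrt(9) = 0.55080037
u_B1 = 1.027 / sqrt(6) = 0.41927099
u_B2 = 0.965 / sqrt(2) = 0.68235804
u_B3 = 0.078 / sqrt(3) = 0.045033321
uc = sqrt(0.55080037^2 + 0.41927099^2 + 0.68235804^2 + 0.045033321^2) = 0.97304147
U = k * uc = 3 * 0.97304147
U = 2.9191

2.9191


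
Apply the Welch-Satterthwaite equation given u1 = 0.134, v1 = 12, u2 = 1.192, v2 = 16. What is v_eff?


uc = sqrt(u1^2 + u2^2) = sqrt(0.134^2 + 1.192^2) = 1.1995082
v_eff = uc^4 / (u1^4/v1 + u2^4/v2)
= 1.1995082^4 / (0.134^4/12 + 1.192^4/16)
= 2.0702028 / 0.12620527
v_eff = 16.4035

16.4035


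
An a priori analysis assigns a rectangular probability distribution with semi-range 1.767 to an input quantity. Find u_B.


u_B = half_width / sqrt(3)
u_B = 1.767 / 1.7320508
u_B = 1.0202

1.0202


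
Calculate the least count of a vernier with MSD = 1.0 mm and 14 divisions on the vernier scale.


LC = MSD / n_div
= 1.0 / 14
= 0.0714

0.0714


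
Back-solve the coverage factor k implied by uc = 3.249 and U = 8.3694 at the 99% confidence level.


k = U / uc
k = 8.3694 / 3.249
k = 2.576

2.576


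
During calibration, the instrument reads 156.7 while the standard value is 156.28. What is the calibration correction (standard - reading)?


Correction = standard - reading
= 156.28 - 156.7
= -0.4200

-0.4200


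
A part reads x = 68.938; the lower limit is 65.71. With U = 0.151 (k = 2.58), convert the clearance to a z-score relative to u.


u = U / k = 0.151 / 2.58 = 0.058527132
margin = |LSL - x| = |65.71 - 68.938| = 3.228
z = margin / u = 3.228 / 0.058527132
z = 55.1539

55.1539


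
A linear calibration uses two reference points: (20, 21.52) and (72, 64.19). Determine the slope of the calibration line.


slope = (y2 - y1) / (x2 - x1)
= (64.19 - 21.52) / (72 - 20)
= 42.6700 / 52
= 0.8206

0.8206


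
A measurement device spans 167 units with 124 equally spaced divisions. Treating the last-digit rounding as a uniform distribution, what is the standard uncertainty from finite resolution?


resolution = range / divisions
resolution = 167 / 124 = 1.3467742
u_res = resolution / (2*sqrt(3))
u_res = 1.3467742 / 3.4641016
u_res = 0.3888

0.3888


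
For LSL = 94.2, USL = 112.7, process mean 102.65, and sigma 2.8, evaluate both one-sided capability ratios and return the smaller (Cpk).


Cpu = (USL - mean) / (3*sigma) = (112.7 - 102.65) / (3*2.8) = 1.1964
Cpl = (mean - LSL) / (3*sigma) = (102.65 - 94.2) / (3*2.8) = 1.0060
Cpk = min(Cpu, Cpl) = 1.0060

1.0060


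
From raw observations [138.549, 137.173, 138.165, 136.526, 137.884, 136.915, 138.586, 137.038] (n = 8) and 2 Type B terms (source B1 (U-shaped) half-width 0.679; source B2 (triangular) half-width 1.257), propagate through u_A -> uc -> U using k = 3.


mean = (138.549 + 137.173 + 138.165 + 136.526 + 137.884 + 136.915 + 138.586 + 137.038) / 8 = 137.6045
s = sqrt(sum((x - mean)^2)/(n-1)) = 0.79222922
u_A = s / sqrt(n) = 0.79222922 / sqrt(8) = 0.28009533
u_B1 = 0.679 / sqrt(2) = 0.4801255
u_B2 = 1.257 / sqrt(6) = 0.5131681
uc = sqrt(0.28009533^2 + 0.4801255^2 + 0.5131681^2) = 0.75651529
U = k * uc = 3 * 0.75651529
U = 2.2695

2.2695


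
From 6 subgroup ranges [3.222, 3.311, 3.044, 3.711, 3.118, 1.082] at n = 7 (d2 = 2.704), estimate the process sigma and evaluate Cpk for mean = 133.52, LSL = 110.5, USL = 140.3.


R_bar = (3.222 + 3.311 + 3.044 + 3.711 + 3.118 + 1.082) / 6 = 2.9146667
sigma = R_bar / d2 = 2.9146667 / 2.704 = 1.0779093
Cp = (USL - LSL)/(6*sigma) = (140.3 - 110.5)/(6*1.0779093) = 4.6077
Cpu = (140.3 - 133.52)/(3*1.0779093) = 2.0967
Cpl = (133.52 - 110.5)/(3*1.0779093) = 7.1187
Cpk = min(Cpu, Cpl) = 2.0967

2.0967


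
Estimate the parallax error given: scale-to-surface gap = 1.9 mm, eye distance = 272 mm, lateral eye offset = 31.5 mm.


error = h * offset / d
= 1.9 * 31.5 / 272
= 0.2200

0.2200


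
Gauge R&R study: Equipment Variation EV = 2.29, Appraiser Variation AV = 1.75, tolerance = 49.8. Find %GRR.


GRR = sqrt(EV^2 + AV^2) = sqrt(2.29^2 + 1.75^2) = 2.8821173
%GRR = GRR / tol * 100 = 2.8821173 / 49.8 * 100
%GRR = 5.7874

5.7874


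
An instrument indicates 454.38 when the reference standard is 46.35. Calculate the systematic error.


Systematic error = measured - true
= 454.38 - 46.35
= 408.0300

408.0300


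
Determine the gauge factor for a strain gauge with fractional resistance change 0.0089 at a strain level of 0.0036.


GF = (dR/R) / epsilon
= 0.0089 / 0.0036
= 2.4722

2.4722


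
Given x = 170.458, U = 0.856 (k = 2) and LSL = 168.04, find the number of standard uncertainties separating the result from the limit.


u = U / k = 0.856 / 2 = 0.428
margin = |LSL - x| = |168.04 - 170.458| = 2.418
z = margin / u = 2.418 / 0.428
z = 5.6495

5.6495


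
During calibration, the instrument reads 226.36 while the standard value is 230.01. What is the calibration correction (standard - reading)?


Correction = standard - reading
= 230.01 - 226.36
= 3.6500

3.6500


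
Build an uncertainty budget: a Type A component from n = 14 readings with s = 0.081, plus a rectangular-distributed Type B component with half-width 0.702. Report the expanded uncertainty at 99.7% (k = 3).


u_A = s / sqrt(n) = 0.081 / sqrt(14) = 0.021648161
u_B = half_width / sqrt(3) = 0.702 / sqrt(3) = 0.40529989
uc = sqrt(u_A^2 + u_B^2) = sqrt(0.021648161^2 + 0.40529989^2) = 0.40587762
U = k * uc = 3 * 0.40587762
U = 1.2176

1.2176


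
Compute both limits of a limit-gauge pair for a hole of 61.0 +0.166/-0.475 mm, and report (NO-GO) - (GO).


GO = nominal - lower_tol (smallest hole = maximum material condition)
GO = 61.0 - 0.475 = 60.525
NO-GO = nominal + upper_tol (largest hole = least material condition)
NO-GO = 61.0 + 0.166 = 61.166
spread = NO-GO - GO = 61.166 - 60.525 = 0.6410

0.6410


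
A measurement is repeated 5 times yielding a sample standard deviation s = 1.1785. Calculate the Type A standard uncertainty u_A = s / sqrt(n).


u_A = s / sqrt(n)
u_A = 1.1785 / sqrt(5)
u_A = 1.1785 / 2.236068
u_A = 0.5270

0.5270


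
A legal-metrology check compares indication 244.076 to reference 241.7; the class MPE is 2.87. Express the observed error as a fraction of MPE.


e = indication - reference = 244.076 - 241.7 = 2.3760
|e| = 2.3760
ratio = |e| / MPE = 2.3760 / 2.87
ratio = 0.8279

0.8279


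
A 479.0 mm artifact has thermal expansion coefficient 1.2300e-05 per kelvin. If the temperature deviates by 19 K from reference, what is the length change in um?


dL = L * alpha * dT
= 479.0 * 1.2300e-05 * 19
= 0.1119423 mm
dL_um = 0.1119423 * 1000 = 111.9423 um

111.9423


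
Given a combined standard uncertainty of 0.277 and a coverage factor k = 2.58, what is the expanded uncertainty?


U = k * uc
U = 2.58 * 0.277
U = 0.7147

0.7147


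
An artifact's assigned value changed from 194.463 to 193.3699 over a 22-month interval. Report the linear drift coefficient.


rate = (v2 - v1) / months
= (193.3699 - 194.463) / 22
= -1.0931 / 22
= -0.0497

-0.0497


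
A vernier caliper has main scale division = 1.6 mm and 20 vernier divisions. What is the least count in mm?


LC = MSD / n_div
= 1.6 / 20
= 0.0800

0.0800


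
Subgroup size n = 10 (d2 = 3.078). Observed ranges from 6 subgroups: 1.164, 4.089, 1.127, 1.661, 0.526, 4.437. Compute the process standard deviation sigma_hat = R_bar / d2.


R_bar = (1.164 + 4.089 + 1.127 + 1.661 + 0.526 + 4.437) / 6
R_bar = 13.004 / 6 = 2.1673333
sigma_hat = R_bar / d2 = 2.1673333 / 3.078 = 0.7041

0.7041


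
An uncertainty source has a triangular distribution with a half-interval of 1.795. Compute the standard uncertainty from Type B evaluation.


u_B = half_width / sqrt(6)
u_B = 1.795 / 2.4494897
u_B = 0.7328

0.7328


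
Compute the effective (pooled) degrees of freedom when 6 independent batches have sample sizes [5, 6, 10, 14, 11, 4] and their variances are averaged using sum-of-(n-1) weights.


nu = sum_i (n_i - 1)
nu = ((5 - 1) + (6 - 1) + (10 - 1) + (14 - 1) + (11 - 1) + (4 - 1))
nu = 4 + 5 + 9 + 13 + 10 + 3
nu = 44

44


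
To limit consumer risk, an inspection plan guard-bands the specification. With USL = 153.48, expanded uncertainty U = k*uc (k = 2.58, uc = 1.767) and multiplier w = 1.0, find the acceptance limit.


U = k * uc = 2.58 * 1.767 = 4.55886
guard band g = w * U = 1.0 * 4.55886 = 4.55886
AL = USL - g = 153.48 - 4.55886
AL = 148.9211

148.9211


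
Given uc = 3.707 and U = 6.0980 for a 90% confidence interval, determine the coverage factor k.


k = U / uc
k = 6.0980 / 3.707
k = 1.645

1.645


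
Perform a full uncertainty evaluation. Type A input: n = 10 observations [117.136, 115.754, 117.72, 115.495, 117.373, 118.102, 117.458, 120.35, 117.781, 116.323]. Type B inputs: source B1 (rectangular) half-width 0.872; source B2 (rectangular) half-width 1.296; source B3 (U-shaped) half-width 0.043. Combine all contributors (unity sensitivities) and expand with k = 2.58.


mean = (117.136 + 115.754 + 117.72 + 115.495 + 117.373 + 118.102 + 117.458 + 120.35 + 117.781 + 116.323) / 10 = 117.3492
s = sqrt(sum((x - mean)^2)/(n-1)) = 1.3739286
u_A = s / sqrt(n) = 1.3739286 / sqrt(10) = 0.43447437
u_B1 = 0.872 / sqrt(3) = 0.50344943
u_B2 = 1.296 / sqrt(3) = 0.74824595
u_B3 = 0.043 / sqrt(2) = 0.030405592
uc = sqrt(0.43447437^2 + 0.50344943^2 + 0.74824595^2 + 0.030405592^2) = 1.0015118
U = k * uc = 2.58 * 1.0015118
U = 2.5839

2.5839


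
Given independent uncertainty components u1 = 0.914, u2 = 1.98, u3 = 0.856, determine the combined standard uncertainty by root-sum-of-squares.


uc = sqrt(0.914^2 + 1.98^2 + 0.856^2)
uc = sqrt(5.488532)
uc = 2.3428

2.3428


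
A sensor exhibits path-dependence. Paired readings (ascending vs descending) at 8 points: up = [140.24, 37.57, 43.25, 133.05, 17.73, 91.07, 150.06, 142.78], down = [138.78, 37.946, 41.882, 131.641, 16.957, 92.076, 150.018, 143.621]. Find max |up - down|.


|140.24 - 138.78| = 1.4600
|37.57 - 37.946| = 0.3760
|43.25 - 41.882| = 1.3680
|133.05 - 131.641| = 1.4090
|17.73 - 16.957| = 0.7730
|91.07 - 92.076| = 1.0060
|150.06 - 150.018| = 0.0420
|142.78 - 143.621| = 0.8410
hysteresis = max(diffs) = 1.4600

1.4600


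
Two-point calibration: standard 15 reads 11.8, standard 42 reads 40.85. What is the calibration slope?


slope = (y2 - y1) / (x2 - x1)
= (40.85 - 11.8) / (42 - 15)
= 29.0500 / 27
= 1.0759

1.0759


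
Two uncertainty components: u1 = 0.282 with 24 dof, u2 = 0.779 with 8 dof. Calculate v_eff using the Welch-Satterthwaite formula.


uc = sqrt(u1^2 + u2^2) = sqrt(0.282^2 + 0.779^2) = 0.82847148
v_eff = uc^4 / (u1^4/v1 + u2^4/v2)
= 0.82847148^4 / (0.282^4/24 + 0.779^4/8)
= 0.4710969 / 0.046295503
v_eff = 10.1759

10.1759


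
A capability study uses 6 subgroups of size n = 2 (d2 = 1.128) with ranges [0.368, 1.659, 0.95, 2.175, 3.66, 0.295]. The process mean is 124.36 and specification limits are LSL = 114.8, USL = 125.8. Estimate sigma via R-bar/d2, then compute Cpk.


R_bar = (0.368 + 1.659 + 0.95 + 2.175 + 3.66 + 0.295) / 6 = 1.5178333
sigma = R_bar / d2 = 1.5178333 / 1.128 = 1.3455969
Cp = (USL - LSL)/(6*sigma) = (125.8 - 114.8)/(6*1.3455969) = 1.3625
Cpu = (125.8 - 124.36)/(3*1.3455969) = 0.3567
Cpl = (124.36 - 114.8)/(3*1.3455969) = 2.3682
Cpk = min(Cpu, Cpl) = 0.3567

0.3567


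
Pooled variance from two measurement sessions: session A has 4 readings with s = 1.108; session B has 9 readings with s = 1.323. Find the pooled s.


s_p = sqrt(((n1-1)*s1^2 + (n2-1)*s2^2) / (n1+n2-2))
numerator = (4-1)*1.108^2 + (9-1)*1.323^2 = 3.682992 + 14.002632 = 17.685624
denominator = 4 + 9 - 2 = 11
s_p^2 = 17.685624 / 11 = 1.607784
s_p = sqrt(1.607784) = 1.2680

1.2680


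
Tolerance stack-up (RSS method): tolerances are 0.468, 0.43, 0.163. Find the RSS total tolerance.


RSS = sqrt(0.468^2 + 0.43^2 + 0.163^2)
= sqrt(0.430493)
= 0.6561

0.6561


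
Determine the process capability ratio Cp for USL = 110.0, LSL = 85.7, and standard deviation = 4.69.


Cp = (USL - LSL) / (6 * sigma)
= (110.0 - 85.7) / (6 * 4.69)
= 24.3000 / 28.1400
= 0.8635

0.8635


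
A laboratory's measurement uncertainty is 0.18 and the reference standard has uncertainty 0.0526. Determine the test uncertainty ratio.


TUR = u_lab / u_ref
= 0.18 / 0.0526
= 3.4221

3.4221


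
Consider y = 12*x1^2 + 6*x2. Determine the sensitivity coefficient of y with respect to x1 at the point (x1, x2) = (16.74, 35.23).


y = 12*x1^2 + 6*x2
dy/dx1 = 2*12*x1
Evaluate at x1 = 16.74: c1 = 24 * 16.74
c1 = 401.7600

401.7600


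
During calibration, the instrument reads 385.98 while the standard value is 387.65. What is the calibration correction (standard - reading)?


Correction = standard - reading
= 387.65 - 385.98
= 1.6700

1.6700


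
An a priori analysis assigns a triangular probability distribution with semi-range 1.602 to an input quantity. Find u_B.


u_B = half_width / sqrt(6)
u_B = 1.602 / 2.4494897
u_B = 0.6540

0.6540


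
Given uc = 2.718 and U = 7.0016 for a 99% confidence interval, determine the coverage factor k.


k = U / uc
k = 7.0016 / 2.718
k = 2.576

2.576


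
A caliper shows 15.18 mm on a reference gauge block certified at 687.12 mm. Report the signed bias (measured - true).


Systematic error = measured - true
= 15.18 - 687.12
= -671.9400

-671.9400


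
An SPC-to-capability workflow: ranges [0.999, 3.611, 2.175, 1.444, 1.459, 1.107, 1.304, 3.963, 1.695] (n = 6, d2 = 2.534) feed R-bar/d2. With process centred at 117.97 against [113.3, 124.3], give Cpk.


R_bar = (0.999 + 3.611 + 2.175 + 1.444 + 1.459 + 1.107 + 1.304 + 3.963 + 1.695) / 9 = 1.973
sigma = R_bar / d2 = 1.973 / 2.534 = 0.77861089
Cp = (USL - LSL)/(6*sigma) = (124.3 - 113.3)/(6*0.77861089) = 2.3546
Cpu = (124.3 - 117.97)/(3*0.77861089) = 2.7100
Cpl = (117.97 - 113.3)/(3*0.77861089) = 1.9993
Cpk = min(Cpu, Cpl) = 1.9993

1.9993


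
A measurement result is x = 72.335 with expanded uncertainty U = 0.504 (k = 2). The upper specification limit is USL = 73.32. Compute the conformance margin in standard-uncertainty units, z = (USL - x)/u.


u = U / k = 0.504 / 2 = 0.252
margin = |USL - x| = |73.32 - 72.335| = 0.985
z = margin / u = 0.985 / 0.252
z = 3.9087

3.9087


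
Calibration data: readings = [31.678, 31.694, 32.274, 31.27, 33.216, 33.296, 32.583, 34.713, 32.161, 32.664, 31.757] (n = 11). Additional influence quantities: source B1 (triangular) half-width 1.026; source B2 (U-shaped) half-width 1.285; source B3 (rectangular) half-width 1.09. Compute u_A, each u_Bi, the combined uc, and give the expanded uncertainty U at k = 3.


mean = (31.678 + 31.694 + 32.274 + 31.27 + 33.216 + 33.296 + 32.583 + 34.713 + 32.161 + 32.664 + 31.757) / 11 = 32.48236364
s = sqrt(sum((x - mean)^2)/(n-1)) = 0.98133942
u_A = s / sqrt(n) = 0.98133942 / sqrt(11) = 0.29588497
u_B1 = 1.026 / sqrt(6) = 0.41886275
u_B2 = 1.285 / sqrt(2) = 0.90863221
u_B3 = 1.09 / sqrt(3) = 0.62931179
uc = sqrt(0.29588497^2 + 0.41886275^2 + 0.90863221^2 + 0.62931179^2) = 1.2184579
U = k * uc = 3 * 1.2184579
U = 3.6554

3.6554


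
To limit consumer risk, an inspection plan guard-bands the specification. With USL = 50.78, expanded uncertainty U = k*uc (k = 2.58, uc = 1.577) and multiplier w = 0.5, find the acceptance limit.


U = k * uc = 2.58 * 1.577 = 4.06866
guard band g = w * U = 0.5 * 4.06866 = 2.03433
AL = USL - g = 50.78 - 2.03433
AL = 48.7457

48.7457


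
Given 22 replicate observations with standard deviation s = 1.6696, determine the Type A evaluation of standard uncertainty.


u_A = s / sqrt(n)
u_A = 1.6696 / sqrt(22)
u_A = 1.6696 / 4.6904158
u_A = 0.3560

0.3560


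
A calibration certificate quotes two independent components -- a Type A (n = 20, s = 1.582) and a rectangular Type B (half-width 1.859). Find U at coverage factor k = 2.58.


u_A = s / sqrt(n) = 1.582 / sqrt(20) = 0.35374595
u_B = half_width / sqrt(3) = 1.859 / sqrt(3) = 1.0732942
uc = sqrt(u_A^2 + u_B^2) = sqrt(0.35374595^2 + 1.0732942^2) = 1.130087
U = k * uc = 2.58 * 1.130087
U = 2.9156

2.9156


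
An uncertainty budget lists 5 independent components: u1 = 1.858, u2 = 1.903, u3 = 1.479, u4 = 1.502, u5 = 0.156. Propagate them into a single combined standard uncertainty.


uc = sqrt(1.858^2 + 1.903^2 + 1.479^2 + 1.502^2 + 0.156^2)
uc = sqrt(11.541354)
uc = 3.3973

3.3973


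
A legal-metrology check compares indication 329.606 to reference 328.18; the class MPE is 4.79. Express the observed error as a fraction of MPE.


e = indication - reference = 329.606 - 328.18 = 1.4260
|e| = 1.4260
ratio = |e| / MPE = 1.4260 / 4.79
ratio = 0.2977

0.2977


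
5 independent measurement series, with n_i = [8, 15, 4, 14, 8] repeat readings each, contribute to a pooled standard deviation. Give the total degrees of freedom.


nu = sum_i (n_i - 1)
nu = ((8 - 1) + (15 - 1) + (4 - 1) + (14 - 1) + (8 - 1))
nu = 7 + 14 + 3 + 13 + 7
nu = 44

44


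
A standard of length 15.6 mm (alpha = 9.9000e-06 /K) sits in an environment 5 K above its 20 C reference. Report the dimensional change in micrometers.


dL = L * alpha * dT
= 15.6 * 9.9000e-06 * 5
= 7.7220000e-04 mm
dL_um = 7.7220000e-04 * 1000 = 0.7722 um

0.7722


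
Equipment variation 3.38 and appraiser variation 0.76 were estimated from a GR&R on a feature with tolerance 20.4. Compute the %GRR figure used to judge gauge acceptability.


GRR = sqrt(EV^2 + AV^2) = sqrt(3.38^2 + 0.76^2) = 3.4643903
%GRR = GRR / tol * 100 = 3.4643903 / 20.4 * 100
%GRR = 16.9823

16.9823


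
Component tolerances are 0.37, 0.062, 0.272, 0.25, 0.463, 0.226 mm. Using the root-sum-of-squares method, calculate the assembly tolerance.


RSS = sqrt(0.37^2 + 0.062^2 + 0.272^2 + 0.25^2 + 0.463^2 + 0.226^2)
= sqrt(0.542673)
= 0.7367

0.7367


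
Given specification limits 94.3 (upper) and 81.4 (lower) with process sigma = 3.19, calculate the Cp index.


Cp = (USL - LSL) / (6 * sigma)
= (94.3 - 81.4) / (6 * 3.19)
= 12.9000 / 19.1400
= 0.6740

0.6740


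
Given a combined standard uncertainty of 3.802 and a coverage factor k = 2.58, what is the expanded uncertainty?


U = k * uc
U = 2.58 * 3.802
U = 9.8092

9.8092


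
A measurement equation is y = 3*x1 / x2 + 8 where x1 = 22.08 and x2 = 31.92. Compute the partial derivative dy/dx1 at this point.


y = 3*x1 / x2 + 8
dy/dx1 = 3/x2
Evaluate at x2 = 31.92: c1 = 3 / 31.92
c1 = 0.0940

0.0940


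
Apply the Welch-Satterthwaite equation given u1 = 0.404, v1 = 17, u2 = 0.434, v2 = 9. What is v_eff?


uc = sqrt(u1^2 + u2^2) = sqrt(0.404^2 + 0.434^2) = 0.59293507
v_eff = uc^4 / (u1^4/v1 + u2^4/v2)
= 0.59293507^4 / (0.404^4/17 + 0.434^4/9)
= 0.12360287 / 0.0055090253
v_eff = 22.4364

22.4364


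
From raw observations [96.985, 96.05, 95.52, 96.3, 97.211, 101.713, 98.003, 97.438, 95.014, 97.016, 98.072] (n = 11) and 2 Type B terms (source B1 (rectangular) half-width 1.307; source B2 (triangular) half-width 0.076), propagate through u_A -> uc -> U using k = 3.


mean = (96.985 + 96.05 + 95.52 + 96.3 + 97.211 + 101.713 + 98.003 + 97.438 + 95.014 + 97.016 + 98.072) / 11 = 97.21109091
s = sqrt(sum((x - mean)^2)/(n-1)) = 1.7788016
u_A = s / sqrt(n) = 1.7788016 / sqrt(11) = 0.53632886
u_B1 = 1.307 / sqrt(3) = 0.7545968
u_B2 = 0.076 / sqrt(6) = 0.03102687
uc = sqrt(0.53632886^2 + 0.7545968^2 + 0.03102687^2) = 0.92629782
U = k * uc = 3 * 0.92629782
U = 2.7789

2.7789


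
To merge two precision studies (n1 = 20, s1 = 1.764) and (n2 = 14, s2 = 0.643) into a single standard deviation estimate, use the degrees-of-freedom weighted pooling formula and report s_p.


s_p = sqrt(((n1-1)*s1^2 + (n2-1)*s2^2) / (n1+n2-2))
numerator = (20-1)*1.764^2 + (14-1)*0.643^2 = 59.122224 + 5.374837 = 64.497061
denominator = 20 + 14 - 2 = 32
s_p^2 = 64.497061 / 32 = 2.0155332
s_p = sqrt(2.0155332) = 1.4197

1.4197


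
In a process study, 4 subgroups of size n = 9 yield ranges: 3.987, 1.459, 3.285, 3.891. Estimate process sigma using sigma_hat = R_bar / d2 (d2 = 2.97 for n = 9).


R_bar = (3.987 + 1.459 + 3.285 + 3.891) / 4
R_bar = 12.622 / 4 = 3.1555
sigma_hat = R_bar / d2 = 3.1555 / 2.97 = 1.0625

1.0625


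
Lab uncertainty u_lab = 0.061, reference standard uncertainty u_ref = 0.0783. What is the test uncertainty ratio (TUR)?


TUR = u_lab / u_ref
= 0.061 / 0.0783
= 0.7791

0.7791


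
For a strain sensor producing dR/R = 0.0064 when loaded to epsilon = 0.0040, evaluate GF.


GF = (dR/R) / epsilon
= 0.0064 / 0.0040
= 1.6000

1.6000


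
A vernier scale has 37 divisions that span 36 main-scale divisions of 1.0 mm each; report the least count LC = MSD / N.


LC = MSD / n_div
= 1.0 / 37
= 0.0270

0.0270


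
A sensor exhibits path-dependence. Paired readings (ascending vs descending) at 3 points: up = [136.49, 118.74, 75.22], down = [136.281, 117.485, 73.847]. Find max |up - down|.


|136.49 - 136.281| = 0.2090
|118.74 - 117.485| = 1.2550
|75.22 - 73.847| = 1.3730
hysteresis = max(diffs) = 1.3730

1.3730


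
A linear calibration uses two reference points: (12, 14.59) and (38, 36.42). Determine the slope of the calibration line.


slope = (y2 - y1) / (x2 - x1)
= (36.42 - 14.59) / (38 - 12)
= 21.8300 / 26
= 0.8396

0.8396


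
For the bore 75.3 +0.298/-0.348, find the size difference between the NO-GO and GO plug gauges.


GO = nominal - lower_tol (smallest hole = maximum material condition)
GO = 75.3 - 0.348 = 74.952
NO-GO = nominal + upper_tol (largest hole = least material condition)
NO-GO = 75.3 + 0.298 = 75.598
spread = NO-GO - GO = 75.598 - 74.952 = 0.6460

0.6460


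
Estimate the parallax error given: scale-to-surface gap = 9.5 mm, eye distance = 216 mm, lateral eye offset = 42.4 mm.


error = h * offset / d
= 9.5 * 42.4 / 216
= 1.8648

1.8648


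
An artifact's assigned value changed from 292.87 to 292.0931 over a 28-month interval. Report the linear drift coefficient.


rate = (v2 - v1) / months
= (292.0931 - 292.87) / 28
= -0.7769 / 28
= -0.0277

-0.0277


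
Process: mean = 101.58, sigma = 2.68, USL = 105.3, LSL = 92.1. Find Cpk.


Cpu = (USL - mean) / (3*sigma) = (105.3 - 101.58) / (3*2.68) = 0.4627
Cpl = (mean - LSL) / (3*sigma) = (101.58 - 92.1) / (3*2.68) = 1.1791
Cpk = min(Cpu, Cpl) = 0.4627

0.4627


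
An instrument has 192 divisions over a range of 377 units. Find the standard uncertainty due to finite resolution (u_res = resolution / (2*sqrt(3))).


resolution = range / divisions
resolution = 377 / 192 = 1.9635417
u_res = resolution / (2*sqrt(3))
u_res = 1.9635417 / 3.4641016
u_res = 0.5668

0.5668


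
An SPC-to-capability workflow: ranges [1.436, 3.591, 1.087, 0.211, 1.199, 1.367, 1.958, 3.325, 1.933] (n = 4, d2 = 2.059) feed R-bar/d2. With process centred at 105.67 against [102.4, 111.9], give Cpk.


R_bar = (1.436 + 3.591 + 1.087 + 0.211 + 1.199 + 1.367 + 1.958 + 3.325 + 1.933) / 9 = 1.7896667
sigma = R_bar / d2 = 1.7896667 / 2.059 = 0.86919218
Cp = (USL - LSL)/(6*sigma) = (111.9 - 102.4)/(6*0.86919218) = 1.8216
Cpu = (111.9 - 105.67)/(3*0.86919218) = 2.3892
Cpl = (105.67 - 102.4)/(3*0.86919218) = 1.2540
Cpk = min(Cpu, Cpl) = 1.2540

1.2540


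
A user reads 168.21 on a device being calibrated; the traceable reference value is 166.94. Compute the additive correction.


Correction = standard - reading
= 166.94 - 168.21
= -1.2700

-1.2700


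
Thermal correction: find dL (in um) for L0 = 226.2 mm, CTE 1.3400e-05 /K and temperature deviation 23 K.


dL = L * alpha * dT
= 226.2 * 1.3400e-05 * 23
= 0.0697148 mm
dL_um = 0.0697148 * 1000 = 69.7148 um

69.7148


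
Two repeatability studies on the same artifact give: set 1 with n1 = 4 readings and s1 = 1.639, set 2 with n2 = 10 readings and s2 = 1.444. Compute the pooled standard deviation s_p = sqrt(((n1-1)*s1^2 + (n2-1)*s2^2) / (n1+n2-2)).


s_p = sqrt(((n1-1)*s1^2 + (n2-1)*s2^2) / (n1+n2-2))
numerator = (4-1)*1.639^2 + (10-1)*1.444^2 = 8.058963 + 18.766224 = 26.825187
denominator = 4 + 10 - 2 = 12
s_p^2 = 26.825187 / 12 = 2.2354323
s_p = sqrt(2.2354323) = 1.4951

1.4951


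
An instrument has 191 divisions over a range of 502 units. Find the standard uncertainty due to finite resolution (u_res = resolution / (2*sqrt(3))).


resolution = range / divisions
resolution = 502 / 191 = 2.6282723
u_res = resolution / (2*sqrt(3))
u_res = 2.6282723 / 3.4641016
u_res = 0.7587

0.7587


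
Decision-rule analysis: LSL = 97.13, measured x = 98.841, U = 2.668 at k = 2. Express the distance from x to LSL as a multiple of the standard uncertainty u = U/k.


u = U / k = 2.668 / 2 = 1.334
margin = |LSL - x| = |97.13 - 98.841| = 1.711
z = margin / u = 1.711 / 1.334
z = 1.2826

1.2826


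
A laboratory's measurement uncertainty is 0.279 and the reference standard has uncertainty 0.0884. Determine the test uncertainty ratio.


TUR = u_lab / u_ref
= 0.279 / 0.0884
= 3.1561

3.1561


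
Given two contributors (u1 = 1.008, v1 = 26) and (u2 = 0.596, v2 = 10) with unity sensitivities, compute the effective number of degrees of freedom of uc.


uc = sqrt(u1^2 + u2^2) = sqrt(1.008^2 + 0.596^2) = 1.1710167
v_eff = uc^4 / (u1^4/v1 + u2^4/v2)
= 1.1710167^4 / (1.008^4/26 + 0.596^4/10)
= 1.8804091 / 0.052324997
v_eff = 35.9371

35.9371


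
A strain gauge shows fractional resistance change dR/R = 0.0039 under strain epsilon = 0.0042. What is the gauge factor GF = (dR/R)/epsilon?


GF = (dR/R) / epsilon
= 0.0039 / 0.0042
= 0.9286

0.9286


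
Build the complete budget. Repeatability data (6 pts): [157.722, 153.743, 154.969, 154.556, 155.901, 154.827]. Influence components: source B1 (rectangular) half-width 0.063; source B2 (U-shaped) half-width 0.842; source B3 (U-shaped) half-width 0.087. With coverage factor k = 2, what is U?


mean = (157.722 + 153.743 + 154.969 + 154.556 + 155.901 + 154.827) / 6 = 155.2863333
s = sqrt(sum((x - mean)^2)/(n-1)) = 1.3811039
u_A = s / sqrt(n) = 1.3811039 / sqrt(6) = 0.56383331
u_B1 = 0.063 / sqrt(3) = 0.036373067
u_B2 = 0.842 / sqrt(2) = 0.59538391
u_B3 = 0.087 / sqrt(2) = 0.06151829
uc = sqrt(0.56383331^2 + 0.036373067^2 + 0.59538391^2 + 0.06151829^2) = 0.82310236
U = k * uc = 2 * 0.82310236
U = 1.6462

1.6462


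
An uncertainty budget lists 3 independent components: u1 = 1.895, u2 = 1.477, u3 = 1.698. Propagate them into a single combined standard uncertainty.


uc = sqrt(1.895^2 + 1.477^2 + 1.698^2)
uc = sqrt(8.655758)
uc = 2.9421

2.9421


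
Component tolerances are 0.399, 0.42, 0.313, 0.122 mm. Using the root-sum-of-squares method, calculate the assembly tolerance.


RSS = sqrt(0.399^2 + 0.42^2 + 0.313^2 + 0.122^2)
= sqrt(0.448454)
= 0.6697

0.6697


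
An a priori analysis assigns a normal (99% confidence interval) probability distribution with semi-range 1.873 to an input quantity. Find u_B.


u_B = half_width / 2.576
u_B = 1.873 / 2.576
u_B = 0.7271

0.7271


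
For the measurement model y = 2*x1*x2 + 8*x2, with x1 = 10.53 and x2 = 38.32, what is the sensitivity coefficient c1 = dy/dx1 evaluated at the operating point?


y = 2*x1*x2 + 8*x2
dy/dx1 = 2*x2
Evaluate at x2 = 38.32: c1 = 2 * 38.32
c1 = 76.6400

76.6400


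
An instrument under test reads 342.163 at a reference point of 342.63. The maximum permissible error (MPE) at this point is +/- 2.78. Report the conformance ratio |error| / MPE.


e = indication - reference = 342.163 - 342.63 = -0.4670
|e| = 0.4670
ratio = |e| / MPE = 0.4670 / 2.78
ratio = 0.1680

0.1680


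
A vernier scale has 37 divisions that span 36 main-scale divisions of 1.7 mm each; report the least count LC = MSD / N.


LC = MSD / n_div
= 1.7 / 37
= 0.0459

0.0459


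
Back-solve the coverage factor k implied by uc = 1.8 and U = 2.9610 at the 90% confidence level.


k = U / uc
k = 2.9610 / 1.8
k = 1.645

1.645


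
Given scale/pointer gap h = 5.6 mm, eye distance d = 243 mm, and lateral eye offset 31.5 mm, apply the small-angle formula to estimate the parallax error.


error = h * offset / d
= 5.6 * 31.5 / 243
= 0.7259

0.7259


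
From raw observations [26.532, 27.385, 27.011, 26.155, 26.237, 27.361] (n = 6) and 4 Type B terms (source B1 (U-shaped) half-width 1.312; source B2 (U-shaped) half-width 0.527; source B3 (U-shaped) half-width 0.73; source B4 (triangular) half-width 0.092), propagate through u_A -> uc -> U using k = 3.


mean = (26.532 + 27.385 + 27.011 + 26.155 + 26.237 + 27.361) / 6 = 26.78016667
s = sqrt(sum((x - mean)^2)/(n-1)) = 0.54843866
u_A = s / sqrt(n) = 0.54843866 / sqrt(6) = 0.22389915
u_B1 = 1.312 / sqrt(2) = 0.9277241
u_B2 = 0.527 / sqrt(2) = 0.37264527
u_B3 = 0.73 / sqrt(2) = 0.51618795
u_B4 = 0.092 / sqrt(6) = 0.037558843
uc = sqrt(0.22389915^2 + 0.9277241^2 + 0.37264527^2 + 0.51618795^2 + 0.037558843^2) = 1.1478362
U = k * uc = 3 * 1.1478362
U = 3.4435

3.4435


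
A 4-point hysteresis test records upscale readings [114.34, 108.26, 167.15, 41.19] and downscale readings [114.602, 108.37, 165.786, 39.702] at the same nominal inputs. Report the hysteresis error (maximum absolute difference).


|114.34 - 114.602| = 0.2620
|108.26 - 108.37| = 0.1100
|167.15 - 165.786| = 1.3640
|41.19 - 39.702| = 1.4880
hysteresis = max(diffs) = 1.4880

1.4880


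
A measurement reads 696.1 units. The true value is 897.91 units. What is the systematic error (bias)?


Systematic error = measured - true
= 696.1 - 897.91
= -201.8100

-201.8100


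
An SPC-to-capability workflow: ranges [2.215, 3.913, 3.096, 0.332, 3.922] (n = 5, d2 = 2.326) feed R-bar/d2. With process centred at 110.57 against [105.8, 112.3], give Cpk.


R_bar = (2.215 + 3.913 + 3.096 + 0.332 + 3.922) / 5 = 2.6956
sigma = R_bar / d2 = 2.6956 / 2.326 = 1.1588994
Cp = (USL - LSL)/(6*sigma) = (112.3 - 105.8)/(6*1.1588994) = 0.9348
Cpu = (112.3 - 110.57)/(3*1.1588994) = 0.4976
Cpl = (110.57 - 105.8)/(3*1.1588994) = 1.3720
Cpk = min(Cpu, Cpl) = 0.4976

0.4976


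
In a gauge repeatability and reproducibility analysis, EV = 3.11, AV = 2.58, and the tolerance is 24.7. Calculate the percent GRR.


GRR = sqrt(EV^2 + AV^2) = sqrt(3.11^2 + 2.58^2) = 4.0408539
%GRR = GRR / tol * 100 = 4.0408539 / 24.7 * 100
%GRR = 16.3597

16.3597


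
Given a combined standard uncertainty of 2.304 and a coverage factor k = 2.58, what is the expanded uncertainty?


U = k * uc
U = 2.58 * 2.304
U = 5.9443

5.9443


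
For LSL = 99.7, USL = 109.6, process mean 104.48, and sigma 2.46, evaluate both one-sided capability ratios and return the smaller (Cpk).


Cpu = (USL - mean) / (3*sigma) = (109.6 - 104.48) / (3*2.46) = 0.6938
Cpl = (mean - LSL) / (3*sigma) = (104.48 - 99.7) / (3*2.46) = 0.6477
Cpk = min(Cpu, Cpl) = 0.6477

0.6477


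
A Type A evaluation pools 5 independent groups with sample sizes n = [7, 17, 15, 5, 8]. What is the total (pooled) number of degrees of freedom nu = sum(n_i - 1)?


nu = sum_i (n_i - 1)
nu = ((7 - 1) + (17 - 1) + (15 - 1) + (5 - 1) + (8 - 1))
nu = 6 + 16 + 14 + 4 + 7
nu = 47

47


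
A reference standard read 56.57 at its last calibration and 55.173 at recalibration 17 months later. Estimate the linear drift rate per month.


rate = (v2 - v1) / months
= (55.173 - 56.57) / 17
= -1.3970 / 17
= -0.0822

-0.0822


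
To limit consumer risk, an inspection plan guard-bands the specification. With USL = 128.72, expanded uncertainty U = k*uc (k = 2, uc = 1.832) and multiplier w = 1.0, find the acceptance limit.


U = k * uc = 2 * 1.832 = 3.664
guard band g = w * U = 1.0 * 3.664 = 3.664
AL = USL - g = 128.72 - 3.664
AL = 125.0560

125.0560


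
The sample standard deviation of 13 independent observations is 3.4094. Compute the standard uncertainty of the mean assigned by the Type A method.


u_A = s / sqrt(n)
u_A = 3.4094 / sqrt(13)
u_A = 3.4094 / 3.6055513
u_A = 0.9456

0.9456


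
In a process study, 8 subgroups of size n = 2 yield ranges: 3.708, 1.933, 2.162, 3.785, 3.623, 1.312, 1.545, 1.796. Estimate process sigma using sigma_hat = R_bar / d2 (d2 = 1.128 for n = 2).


R_bar = (3.708 + 1.933 + 2.162 + 3.785 + 3.623 + 1.312 + 1.545 + 1.796) / 8
R_bar = 19.864 / 8 = 2.483
sigma_hat = R_bar / d2 = 2.483 / 1.128 = 2.2012

2.2012


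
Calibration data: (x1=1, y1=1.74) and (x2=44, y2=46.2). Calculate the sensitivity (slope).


slope = (y2 - y1) / (x2 - x1)
= (46.2 - 1.74) / (44 - 1)
= 44.4600 / 43
= 1.0340

1.0340


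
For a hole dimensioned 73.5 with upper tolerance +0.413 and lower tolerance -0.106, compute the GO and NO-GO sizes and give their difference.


GO = nominal - lower_tol (smallest hole = maximum material condition)
GO = 73.5 - 0.106 = 73.394
NO-GO = nominal + upper_tol (largest hole = least material condition)
NO-GO = 73.5 + 0.413 = 73.913
spread = NO-GO - GO = 73.913 - 73.394 = 0.5190

0.5190


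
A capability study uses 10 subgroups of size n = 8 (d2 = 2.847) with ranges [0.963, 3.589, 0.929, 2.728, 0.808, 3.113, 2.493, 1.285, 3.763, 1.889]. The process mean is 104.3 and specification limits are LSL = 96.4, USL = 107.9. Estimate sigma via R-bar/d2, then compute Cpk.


R_bar = (0.963 + 3.589 + 0.929 + 2.728 + 0.808 + 3.113 + 2.493 + 1.285 + 3.763 + 1.889) / 10 = 2.156
sigma = R_bar / d2 = 2.156 / 2.847 = 0.75728837
Cp = (USL - LSL)/(6*sigma) = (107.9 - 96.4)/(6*0.75728837) = 2.5310
Cpu = (107.9 - 104.3)/(3*0.75728837) = 1.5846
Cpl = (104.3 - 96.4)/(3*0.75728837) = 3.4773
Cpk = min(Cpu, Cpl) = 1.5846

1.5846


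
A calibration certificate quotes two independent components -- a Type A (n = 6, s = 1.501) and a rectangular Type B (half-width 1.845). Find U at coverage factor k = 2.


u_A = s / sqrt(n) = 1.501 / sqrt(6) = 0.61278068
u_B = half_width / sqrt(3) = 1.845 / sqrt(3) = 1.0652112
uc = sqrt(u_A^2 + u_B^2) = sqrt(0.61278068^2 + 1.0652112^2) = 1.2288918
U = k * uc = 2 * 1.2288918
U = 2.4578

2.4578


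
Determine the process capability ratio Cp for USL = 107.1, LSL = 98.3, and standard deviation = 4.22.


Cp = (USL - LSL) / (6 * sigma)
= (107.1 - 98.3) / (6 * 4.22)
= 8.8000 / 25.3200
= 0.3476

0.3476


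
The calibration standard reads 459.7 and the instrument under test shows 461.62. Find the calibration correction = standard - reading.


Correction = standard - reading
= 459.7 - 461.62
= -1.9200

-1.9200


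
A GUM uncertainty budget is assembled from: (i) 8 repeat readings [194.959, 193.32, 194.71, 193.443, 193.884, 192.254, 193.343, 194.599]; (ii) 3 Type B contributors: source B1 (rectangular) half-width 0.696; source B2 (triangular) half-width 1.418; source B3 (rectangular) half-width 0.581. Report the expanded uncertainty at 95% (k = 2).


mean = (194.959 + 193.32 + 194.71 + 193.443 + 193.884 + 192.254 + 193.343 + 194.599) / 8 = 193.814
s = sqrt(sum((x - mean)^2)/(n-1)) = 0.90806576
u_A = s / sqrt(n) = 0.90806576 / sqrt(8) = 0.32104973
u_B1 = 0.696 / sqrt(3) = 0.40183579
u_B2 = 1.418 / sqrt(6) = 0.57889608
u_B3 = 0.581 / sqrt(3) = 0.33544051
uc = sqrt(0.32104973^2 + 0.40183579^2 + 0.57889608^2 + 0.33544051^2) = 0.8439111
U = k * uc = 2 * 0.8439111
U = 1.6878

1.6878


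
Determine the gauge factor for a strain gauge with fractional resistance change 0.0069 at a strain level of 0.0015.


GF = (dR/R) / epsilon
= 0.0069 / 0.0015
= 4.6000

4.6000


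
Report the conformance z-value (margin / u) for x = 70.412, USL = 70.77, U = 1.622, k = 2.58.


u = U / k = 1.622 / 2.58 = 0.62868217
margin = |USL - x| = |70.77 - 70.412| = 0.358
z = margin / u = 0.358 / 0.62868217
z = 0.5694

0.5694


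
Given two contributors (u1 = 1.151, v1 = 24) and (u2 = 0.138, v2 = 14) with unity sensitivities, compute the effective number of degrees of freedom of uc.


uc = sqrt(u1^2 + u2^2) = sqrt(1.151^2 + 0.138^2) = 1.1592433
v_eff = uc^4 / (u1^4/v1 + u2^4/v2)
= 1.1592433^4 / (1.151^4/24 + 0.138^4/14)
= 1.8059195 / 0.073154976
v_eff = 24.6862

24.6862


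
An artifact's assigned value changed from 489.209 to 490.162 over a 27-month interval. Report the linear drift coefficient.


rate = (v2 - v1) / months
= (490.162 - 489.209) / 27
= 0.9530 / 27
= 0.0353

0.0353


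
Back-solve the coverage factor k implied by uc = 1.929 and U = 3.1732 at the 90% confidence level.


k = U / uc
k = 3.1732 / 1.929
k = 1.645

1.645


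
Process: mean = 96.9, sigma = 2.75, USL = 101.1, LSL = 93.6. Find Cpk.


Cpu = (USL - mean) / (3*sigma) = (101.1 - 96.9) / (3*2.75) = 0.5091
Cpl = (mean - LSL) / (3*sigma) = (96.9 - 93.6) / (3*2.75) = 0.4000
Cpk = min(Cpu, Cpl) = 0.4000

0.4000


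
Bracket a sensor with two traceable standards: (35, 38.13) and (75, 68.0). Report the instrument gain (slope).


slope = (y2 - y1) / (x2 - x1)
= (68.0 - 38.13) / (75 - 35)
= 29.8700 / 40
= 0.7467

0.7467


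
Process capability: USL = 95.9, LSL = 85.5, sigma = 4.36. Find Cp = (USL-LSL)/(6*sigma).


Cp = (USL - LSL) / (6 * sigma)
= (95.9 - 85.5) / (6 * 4.36)
= 10.4000 / 26.1600
= 0.3976

0.3976


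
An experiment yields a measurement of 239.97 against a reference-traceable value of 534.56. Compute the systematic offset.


Systematic error = measured - true
= 239.97 - 534.56
= -294.5900

-294.5900


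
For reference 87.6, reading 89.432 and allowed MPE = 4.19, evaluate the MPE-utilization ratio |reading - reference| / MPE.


e = indication - reference = 89.432 - 87.6 = 1.8320
|e| = 1.8320
ratio = |e| / MPE = 1.8320 / 4.19
ratio = 0.4372

0.4372


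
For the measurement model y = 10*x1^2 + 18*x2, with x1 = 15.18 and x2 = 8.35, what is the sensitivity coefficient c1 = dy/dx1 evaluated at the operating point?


y = 10*x1^2 + 18*x2
dy/dx1 = 2*10*x1
Evaluate at x1 = 15.18: c1 = 20 * 15.18
c1 = 303.6000

303.6000


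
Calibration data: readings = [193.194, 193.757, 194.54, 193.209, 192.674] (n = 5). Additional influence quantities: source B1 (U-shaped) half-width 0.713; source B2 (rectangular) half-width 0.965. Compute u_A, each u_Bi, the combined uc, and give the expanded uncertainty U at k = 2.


mean = (193.194 + 193.757 + 194.54 + 193.209 + 192.674) / 5 = 193.4748
s = sqrt(sum((x - mean)^2)/(n-1)) = 0.70800191
u_A = s / sqrt(n) = 0.70800191 / sqrt(5) = 0.31662808
u_B1 = 0.713 / sqrt(2) = 0.50416713
u_B2 = 0.965 / sqrt(3) = 0.55714301
uc = sqrt(0.31662808^2 + 0.50416713^2 + 0.55714301^2) = 0.815381
U = k * uc = 2 * 0.815381
U = 1.6308

1.6308


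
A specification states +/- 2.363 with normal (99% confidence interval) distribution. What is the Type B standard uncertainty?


u_B = half_width / 2.576
u_B = 2.363 / 2.576
u_B = 0.9173

0.9173


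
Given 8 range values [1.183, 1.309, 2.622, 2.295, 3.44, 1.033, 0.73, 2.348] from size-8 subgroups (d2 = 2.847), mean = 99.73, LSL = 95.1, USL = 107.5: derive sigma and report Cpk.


R_bar = (1.183 + 1.309 + 2.622 + 2.295 + 3.44 + 1.033 + 0.73 + 2.348) / 8 = 1.87
sigma = R_bar / d2 = 1.87 / 2.847 = 0.65683175
Cp = (USL - LSL)/(6*sigma) = (107.5 - 95.1)/(6*0.65683175) = 3.1464
Cpu = (107.5 - 99.73)/(3*0.65683175) = 3.9432
Cpl = (99.73 - 95.1)/(3*0.65683175) = 2.3497
Cpk = min(Cpu, Cpl) = 2.3497

2.3497
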